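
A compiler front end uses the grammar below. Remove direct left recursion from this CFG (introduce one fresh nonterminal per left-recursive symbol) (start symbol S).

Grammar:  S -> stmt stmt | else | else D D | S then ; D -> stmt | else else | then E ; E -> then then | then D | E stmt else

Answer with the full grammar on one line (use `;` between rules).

Directly left-recursive nonterminals: S, E.
For S: α = {then}, β = {stmt stmt, else, else D D}. Rewrite as S → β S' and S' → α S' | ε.
For E: α = {stmt else}, β = {then then, then D}. Rewrite as E → β E' and E' → α E' | ε.

S -> stmt stmt S' | else S' | else D D S'; D -> stmt | else else | then E; E -> then then E' | then D E'; S' -> then S' | ε; E' -> stmt else E' | ε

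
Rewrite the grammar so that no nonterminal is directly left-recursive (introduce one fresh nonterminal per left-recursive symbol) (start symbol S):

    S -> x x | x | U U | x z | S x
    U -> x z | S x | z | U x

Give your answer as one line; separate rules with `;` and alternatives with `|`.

S, U are directly left-recursive.
For S: α = {x}, β = {x x, x, U U, x z}. Rewrite as S → β S' and S' → α S' | ε.
For U: α = {x}, β = {x z, S x, z}. Rewrite as U → β U' and U' → α U' | ε.

S -> x x S' | x S' | U U S' | x z S'; U -> x z U' | S x U' | z U'; S' -> x S' | epsilon; U' -> x U' | epsilon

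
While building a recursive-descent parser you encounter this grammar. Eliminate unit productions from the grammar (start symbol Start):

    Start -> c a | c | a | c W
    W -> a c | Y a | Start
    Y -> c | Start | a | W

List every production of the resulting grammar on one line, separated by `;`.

Start -> c a | c | a | c W; W -> c a | c | a | c W | a c | Y a; Y -> c a | c | a | c W | a c | Y a

Unit pairs: W ⇒* {Start}; Y ⇒* {Start, W}.
Replace each nonterminal's rules with the union of the non-unit rules of every nonterminal it unit-derives.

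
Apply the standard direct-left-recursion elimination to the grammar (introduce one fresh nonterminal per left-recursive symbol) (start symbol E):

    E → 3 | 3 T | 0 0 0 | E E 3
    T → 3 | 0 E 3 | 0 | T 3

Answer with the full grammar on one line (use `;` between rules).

E → 3 E' | 3 T E' | 0 0 0 E'; T → 3 T' | 0 E 3 T' | 0 T'; E' → E 3 E' | ε; T' → 3 T' | ε

Directly left-recursive nonterminals: E, T.
For E: α = {E 3}, β = {3, 3 T, 0 0 0}. Rewrite as E → β E' and E' → α E' | ε.
For T: α = {3}, β = {3, 0 E 3, 0}. Rewrite as T → β T' and T' → α T' | ε.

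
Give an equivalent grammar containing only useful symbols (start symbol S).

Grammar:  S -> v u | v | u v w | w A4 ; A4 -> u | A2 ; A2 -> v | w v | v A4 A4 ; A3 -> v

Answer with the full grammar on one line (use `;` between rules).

Generating nonterminals: {A2, A3, A4, S}.
Reachable from S after that: {A2, A4, S}.
Removed useless symbols: {A3} and every production mentioning them.

S -> v u | v | u v w | w A4; A4 -> u | A2; A2 -> v | w v | v A4 A4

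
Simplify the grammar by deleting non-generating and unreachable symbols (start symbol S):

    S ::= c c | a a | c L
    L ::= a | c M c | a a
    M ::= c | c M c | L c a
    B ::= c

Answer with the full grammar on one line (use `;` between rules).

Generating nonterminals: {B, L, M, S}.
Reachable from S after that: {L, M, S}.
Removed useless symbols: {B} and every production mentioning them.

S ::= c c | a a | c L; L ::= a | c M c | a a; M ::= c | c M c | L c a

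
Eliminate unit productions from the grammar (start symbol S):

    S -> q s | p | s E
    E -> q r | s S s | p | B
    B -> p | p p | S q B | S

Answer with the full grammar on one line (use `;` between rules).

Unit pairs: B ⇒* {S}; E ⇒* {B, S}.
For each unit pair (A, B), copy every non-unit production of B to A, then drop all unit productions.

S -> q s | p | s E; E -> p | p p | S q B | q r | s S s | q s | s E; B -> p | p p | S q B | q s | s E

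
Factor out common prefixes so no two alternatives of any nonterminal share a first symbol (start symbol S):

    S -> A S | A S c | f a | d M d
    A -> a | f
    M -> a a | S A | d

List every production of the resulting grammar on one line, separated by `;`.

S -> f a | d M d | A S S'; A -> a | f; M -> a a | S A | d; S' -> ε | c

S has alternatives sharing prefix 'A S': factor to S → A S S' with S' → ε | c.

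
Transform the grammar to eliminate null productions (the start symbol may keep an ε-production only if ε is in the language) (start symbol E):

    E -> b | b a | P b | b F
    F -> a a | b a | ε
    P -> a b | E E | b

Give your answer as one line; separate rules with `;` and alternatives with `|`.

Nullable nonterminals: {F}.
ε ∉ L(G), so no ε-production is kept.

E -> b | b a | P b | b F; F -> a a | b a; P -> a b | E E | b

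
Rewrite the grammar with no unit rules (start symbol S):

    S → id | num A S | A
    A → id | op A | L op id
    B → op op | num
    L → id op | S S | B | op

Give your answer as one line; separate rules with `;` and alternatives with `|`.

Unit pairs: L ⇒* {B}; S ⇒* {A}.
For every A with A ⇒* B via unit rules, add B's non-unit alternatives to A; then delete every rule of the form X → Y.

S → id | num A S | op A | L op id; A → id | op A | L op id; B → op op | num; L → id op | S S | op | op op | num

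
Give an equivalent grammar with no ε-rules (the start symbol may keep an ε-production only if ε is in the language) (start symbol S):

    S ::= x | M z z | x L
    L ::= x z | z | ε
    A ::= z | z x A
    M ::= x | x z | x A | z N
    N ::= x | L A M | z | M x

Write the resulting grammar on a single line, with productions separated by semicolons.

Nullable set = {L}.
ε ∉ L(G), so no ε-production is kept.
Add the nullable-subset variants: N → L A M gives L A M | A M.

S ::= x | M z z | x L; L ::= x z | z; A ::= z | z x A; M ::= x | x z | x A | z N; N ::= x | L A M | A M | z | M x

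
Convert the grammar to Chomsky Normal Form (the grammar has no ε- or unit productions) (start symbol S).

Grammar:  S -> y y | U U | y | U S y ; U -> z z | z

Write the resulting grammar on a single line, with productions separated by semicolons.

Introduce a nonterminal for each terminal appearing in a rule of length ≥ 2: X1 → y, X2 → z.
Binarize each right-hand side of length ≥ 3 by chaining fresh nonterminals (Y1, Y2, …): affected rules were S → U S X1.

S -> X1 X1 | U U | y | U Y1; U -> X2 X2 | z; X1 -> y; X2 -> z; Y1 -> S X1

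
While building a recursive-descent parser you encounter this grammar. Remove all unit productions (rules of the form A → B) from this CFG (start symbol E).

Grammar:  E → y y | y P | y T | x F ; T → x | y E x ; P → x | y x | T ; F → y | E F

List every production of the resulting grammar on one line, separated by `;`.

E → y y | y P | y T | x F; T → x | y E x; P → x | y x | y E x; F → y | E F

Unit pairs: P ⇒* {T}.
For every A with A ⇒* B via unit rules, add B's non-unit alternatives to A; then delete every rule of the form X → Y.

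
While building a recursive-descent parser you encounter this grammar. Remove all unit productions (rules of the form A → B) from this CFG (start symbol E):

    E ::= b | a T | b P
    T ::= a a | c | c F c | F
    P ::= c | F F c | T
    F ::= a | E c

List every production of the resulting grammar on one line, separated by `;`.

E ::= b | a T | b P; T ::= a | E c | a a | c | c F c; P ::= a | E c | c | F F c | a a | c F c; F ::= a | E c

Unit pairs: P ⇒* {F, T}; T ⇒* {F}.
For each unit pair (A, B), copy every non-unit production of B to A, then drop all unit productions.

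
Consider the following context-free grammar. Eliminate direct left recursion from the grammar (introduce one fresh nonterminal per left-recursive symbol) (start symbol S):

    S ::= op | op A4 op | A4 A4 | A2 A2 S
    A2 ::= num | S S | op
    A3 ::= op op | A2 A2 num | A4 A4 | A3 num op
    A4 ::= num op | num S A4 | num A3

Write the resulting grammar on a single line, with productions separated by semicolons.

S ::= op | op A4 op | A4 A4 | A2 A2 S; A2 ::= num | S S | op; A3 ::= op op A3' | A2 A2 num A3' | A4 A4 A3'; A4 ::= num op | num S A4 | num A3; A3' ::= num op A3' | ε

A3 is directly left-recursive.
For A3: α = {num op}, β = {op op, A2 A2 num, A4 A4}. Rewrite as A3 → β A3' and A3' → α A3' | ε.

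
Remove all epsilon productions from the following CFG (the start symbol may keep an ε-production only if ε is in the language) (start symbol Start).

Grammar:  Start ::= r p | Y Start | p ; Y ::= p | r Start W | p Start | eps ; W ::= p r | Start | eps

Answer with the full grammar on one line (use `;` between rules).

Start ::= r p | Y Start | p; Y ::= p | r Start W | r Start | p Start; W ::= p r | Start

The nullable symbols are {W, Y}.
ε ∉ L(G), so no ε-production is kept.
For each production, add variants omitting each subset of nullable occurrences: Y → r Start W gives r Start W | r Start.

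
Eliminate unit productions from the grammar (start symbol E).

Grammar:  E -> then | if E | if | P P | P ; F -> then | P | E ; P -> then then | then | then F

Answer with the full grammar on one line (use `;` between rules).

Unit pairs: E ⇒* {P}; F ⇒* {E, P}.
For every A with A ⇒* B via unit rules, add B's non-unit alternatives to A; then delete every rule of the form X → Y.

E -> then | if E | if | P P | then then | then F; F -> then | if E | if | P P | then then | then F; P -> then then | then | then F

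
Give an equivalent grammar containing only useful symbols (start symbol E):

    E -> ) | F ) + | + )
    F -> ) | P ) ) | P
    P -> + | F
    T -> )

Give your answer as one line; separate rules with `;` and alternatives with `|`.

E -> ) | F ) + | + ); F -> ) | P ) ) | P; P -> + | F

Generating nonterminals: {E, F, P, T}.
Reachable from E after that: {E, F, P}.
Removed useless symbols: {T} and every production mentioning them.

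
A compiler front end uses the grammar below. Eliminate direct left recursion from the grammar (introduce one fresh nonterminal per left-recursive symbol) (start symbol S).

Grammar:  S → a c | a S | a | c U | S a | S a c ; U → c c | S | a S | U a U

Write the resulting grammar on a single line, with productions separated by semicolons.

S → a c S' | a S S' | a S' | c U S'; U → c c U' | S U' | a S U'; S' → a S' | a c S' | ε; U' → a U U' | ε

Directly left-recursive nonterminals: S, U.
For S: α = {a, a c}, β = {a c, a S, a, c U}. Rewrite as S → β S' and S' → α S' | ε.
For U: α = {a U}, β = {c c, S, a S}. Rewrite as U → β U' and U' → α U' | ε.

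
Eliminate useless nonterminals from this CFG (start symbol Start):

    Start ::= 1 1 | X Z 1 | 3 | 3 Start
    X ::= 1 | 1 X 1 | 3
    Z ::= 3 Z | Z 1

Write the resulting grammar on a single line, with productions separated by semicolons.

Start ::= 1 1 | 3 | 3 Start

Generating nonterminals: {Start, X}.
Reachable from Start after that: {Start}.
Removed useless symbols: {X, Z} and every production mentioning them.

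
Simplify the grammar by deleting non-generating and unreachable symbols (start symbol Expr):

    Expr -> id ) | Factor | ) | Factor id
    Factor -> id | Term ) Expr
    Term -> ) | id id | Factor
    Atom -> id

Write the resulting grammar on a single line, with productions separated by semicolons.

Generating nonterminals: {Atom, Expr, Factor, Term}.
Reachable from Expr after that: {Expr, Factor, Term}.
Removed useless symbols: {Atom} and every production mentioning them.

Expr -> id ) | Factor | ) | Factor id; Factor -> id | Term ) Expr; Term -> ) | id id | Factor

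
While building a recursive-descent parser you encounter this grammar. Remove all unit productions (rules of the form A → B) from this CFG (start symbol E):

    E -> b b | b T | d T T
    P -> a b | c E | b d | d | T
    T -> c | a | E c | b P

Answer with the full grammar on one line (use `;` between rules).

Unit pairs: P ⇒* {T}.
For each unit pair (A, B), copy every non-unit production of B to A, then drop all unit productions.

E -> b b | b T | d T T; P -> a b | c E | b d | d | c | a | E c | b P; T -> c | a | E c | b P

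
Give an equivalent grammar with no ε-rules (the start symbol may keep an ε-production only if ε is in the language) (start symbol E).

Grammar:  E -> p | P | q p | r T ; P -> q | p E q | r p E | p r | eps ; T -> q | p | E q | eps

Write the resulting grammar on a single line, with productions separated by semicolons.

E -> p | P | q p | r T | r | eps; P -> q | p E q | p q | r p E | r p | p r; T -> q | p | E q

Nullable set = {E, P, T}.
ε ∈ L(G) since E is nullable, so keep E → ε.
Expand every rule over subsets of its nullable positions: E → r T gives r T | r. P → p E q gives p E q | p q. P → r p E gives r p E | r p.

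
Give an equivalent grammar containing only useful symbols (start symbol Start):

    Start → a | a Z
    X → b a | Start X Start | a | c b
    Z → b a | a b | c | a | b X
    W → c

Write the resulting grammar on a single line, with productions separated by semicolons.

Generating nonterminals: {Start, W, X, Z}.
Reachable from Start after that: {Start, X, Z}.
Removed useless symbols: {W} and every production mentioning them.

Start → a | a Z; X → b a | Start X Start | a | c b; Z → b a | a b | c | a | b X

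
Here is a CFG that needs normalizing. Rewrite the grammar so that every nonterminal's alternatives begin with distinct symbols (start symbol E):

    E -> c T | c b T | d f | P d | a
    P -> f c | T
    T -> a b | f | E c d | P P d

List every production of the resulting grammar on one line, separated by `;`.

E -> d f | P d | a | c E'; P -> f c | T; T -> a b | f | E c d | P P d; E' -> T | b T

E has alternatives sharing prefix 'c': factor to E → c E' with E' → T | b T.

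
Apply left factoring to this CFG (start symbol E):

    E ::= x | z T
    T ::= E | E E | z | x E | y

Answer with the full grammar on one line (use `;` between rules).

E ::= x | z T; T ::= z | x E | y | E T'; T' ::= eps | E

T has alternatives sharing prefix 'E': factor to T → E T' with T' → ε | E.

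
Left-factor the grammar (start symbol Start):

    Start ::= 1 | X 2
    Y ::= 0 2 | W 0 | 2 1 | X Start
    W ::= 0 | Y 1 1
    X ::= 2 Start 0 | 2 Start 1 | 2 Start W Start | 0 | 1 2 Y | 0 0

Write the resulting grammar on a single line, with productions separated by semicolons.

Start ::= 1 | X 2; Y ::= 0 2 | W 0 | 2 1 | X Start; W ::= 0 | Y 1 1; X ::= 1 2 Y | 2 Start X1 | 0 X2; X1 ::= 0 | 1 | W Start; X2 ::= ε | 0

X has alternatives sharing prefix '2 Start': factor to X → 2 Start X1 with X1 → 0 | 1 | W Start.
X has alternatives sharing prefix '0': factor to X → 0 X2 with X2 → ε | 0.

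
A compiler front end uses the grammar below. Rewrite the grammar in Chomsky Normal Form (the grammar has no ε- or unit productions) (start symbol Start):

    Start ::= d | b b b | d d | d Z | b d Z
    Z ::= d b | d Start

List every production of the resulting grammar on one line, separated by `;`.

Introduce a nonterminal for each terminal appearing in a rule of length ≥ 2: X1 → b, X2 → d.
Binarize each right-hand side of length ≥ 3 by chaining fresh nonterminals (Y1, Y2, …): affected rules were Start → X1 X1 X1; Start → X1 X2 Z.

Start ::= d | X1 Y1 | X2 X2 | X2 Z | X1 Y2; Z ::= X2 X1 | X2 Start; X1 ::= b; X2 ::= d; Y1 ::= X1 X1; Y2 ::= X2 Z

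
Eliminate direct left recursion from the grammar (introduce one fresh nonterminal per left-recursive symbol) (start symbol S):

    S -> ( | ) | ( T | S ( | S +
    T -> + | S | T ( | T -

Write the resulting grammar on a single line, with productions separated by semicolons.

S -> ( S' | ) S' | ( T S'; T -> + T' | S T'; S' -> ( S' | + S' | ε; T' -> ( T' | - T' | ε

Left recursion appears on S, T.
For S: α = {(, +}, β = {(, ), ( T}. Rewrite as S → β S' and S' → α S' | ε.
For T: α = {(, -}, β = {+, S}. Rewrite as T → β T' and T' → α T' | ε.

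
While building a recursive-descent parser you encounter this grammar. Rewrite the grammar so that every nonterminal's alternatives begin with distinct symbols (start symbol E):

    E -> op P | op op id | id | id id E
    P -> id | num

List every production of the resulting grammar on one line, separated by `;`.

E has alternatives sharing prefix 'op': factor to E → op E' with E' → P | op id.
E has alternatives sharing prefix 'id': factor to E → id E'' with E'' → ε | id E.

E -> op E' | id E''; P -> id | num; E' -> P | op id; E'' -> ε | id E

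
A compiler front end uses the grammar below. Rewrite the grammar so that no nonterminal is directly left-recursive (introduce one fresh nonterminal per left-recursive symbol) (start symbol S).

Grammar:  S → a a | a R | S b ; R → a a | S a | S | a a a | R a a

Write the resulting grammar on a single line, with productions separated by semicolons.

Left recursion appears on S, R.
For S: α = {b}, β = {a a, a R}. Rewrite as S → β S' and S' → α S' | ε.
For R: α = {a a}, β = {a a, S a, S, a a a}. Rewrite as R → β R' and R' → α R' | ε.

S → a a S' | a R S'; R → a a R' | S a R' | S R' | a a a R'; S' → b S' | eps; R' → a a R' | eps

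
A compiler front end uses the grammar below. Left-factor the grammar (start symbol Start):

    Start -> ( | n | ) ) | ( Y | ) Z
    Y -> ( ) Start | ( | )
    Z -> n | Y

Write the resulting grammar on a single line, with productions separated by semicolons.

Start has alternatives sharing prefix '(': factor to Start → ( Start1 with Start1 → ε | Y.
Start has alternatives sharing prefix ')': factor to Start → ) Start2 with Start2 → ) | Z.
Y has alternatives sharing prefix '(': factor to Y → ( Y1 with Y1 → ) Start | ε.

Start -> n | ( Start1 | ) Start2; Y -> ) | ( Y1; Z -> n | Y; Start1 -> ε | Y; Start2 -> ) | Z; Y1 -> ) Start | ε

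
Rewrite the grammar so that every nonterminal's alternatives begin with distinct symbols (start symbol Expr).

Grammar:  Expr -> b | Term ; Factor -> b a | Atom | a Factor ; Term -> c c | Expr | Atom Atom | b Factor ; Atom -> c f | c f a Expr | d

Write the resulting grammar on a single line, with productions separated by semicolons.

Atom has alternatives sharing prefix 'c f': factor to Atom → c f Atom1 with Atom1 → ε | a Expr.

Expr -> b | Term; Factor -> b a | Atom | a Factor; Term -> c c | Expr | Atom Atom | b Factor; Atom -> d | c f Atom1; Atom1 -> ε | a Expr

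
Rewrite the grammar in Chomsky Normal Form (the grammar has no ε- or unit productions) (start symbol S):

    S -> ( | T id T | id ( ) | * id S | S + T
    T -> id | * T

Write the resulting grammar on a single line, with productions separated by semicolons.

Introduce a nonterminal for each terminal appearing in a rule of length ≥ 2: X1 → id, X2 → (, X3 → ), X4 → *, X5 → +.
Binarize each right-hand side of length ≥ 3 by chaining fresh nonterminals (Y1, Y2, …): affected rules were S → T X1 T; S → X1 X2 X3; S → X4 X1 S; S → S X5 T.

S -> ( | T Y1 | X1 Y2 | X4 Y3 | S Y4; T -> id | X4 T; X1 -> id; X2 -> (; X3 -> ); X4 -> *; X5 -> +; Y1 -> X1 T; Y2 -> X2 X3; Y3 -> X1 S; Y4 -> X5 T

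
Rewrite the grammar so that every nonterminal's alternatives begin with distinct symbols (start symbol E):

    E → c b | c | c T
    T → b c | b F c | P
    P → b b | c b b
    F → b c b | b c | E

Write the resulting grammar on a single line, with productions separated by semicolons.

E → c E'; T → P | b T'; P → b b | c b b; F → E | b c F'; E' → b | eps | T; T' → c | F c; F' → b | eps

E has alternatives sharing prefix 'c': factor to E → c E' with E' → b | ε | T.
T has alternatives sharing prefix 'b': factor to T → b T' with T' → c | F c.
F has alternatives sharing prefix 'b c': factor to F → b c F' with F' → b | ε.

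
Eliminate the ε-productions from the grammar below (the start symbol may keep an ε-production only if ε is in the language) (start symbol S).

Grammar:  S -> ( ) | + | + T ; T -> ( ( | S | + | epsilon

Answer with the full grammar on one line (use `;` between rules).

Nullable set = {T}.
ε ∉ L(G), so no ε-production is kept.

S -> ( ) | + | + T; T -> ( ( | S | +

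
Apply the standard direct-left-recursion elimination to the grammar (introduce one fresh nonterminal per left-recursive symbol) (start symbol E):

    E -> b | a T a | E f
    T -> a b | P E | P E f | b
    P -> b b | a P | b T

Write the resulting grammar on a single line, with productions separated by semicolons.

Left recursion appears on E.
For E: α = {f}, β = {b, a T a}. Rewrite as E → β E' and E' → α E' | ε.

E -> b E' | a T a E'; T -> a b | P E | P E f | b; P -> b b | a P | b T; E' -> f E' | ε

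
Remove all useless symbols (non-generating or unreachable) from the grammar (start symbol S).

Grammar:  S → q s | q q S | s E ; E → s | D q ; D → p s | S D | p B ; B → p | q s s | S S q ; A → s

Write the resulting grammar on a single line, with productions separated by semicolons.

S → q s | q q S | s E; E → s | D q; D → p s | S D | p B; B → p | q s s | S S q

Generating nonterminals: {A, B, D, E, S}.
Reachable from S after that: {B, D, E, S}.
Removed useless symbols: {A} and every production mentioning them.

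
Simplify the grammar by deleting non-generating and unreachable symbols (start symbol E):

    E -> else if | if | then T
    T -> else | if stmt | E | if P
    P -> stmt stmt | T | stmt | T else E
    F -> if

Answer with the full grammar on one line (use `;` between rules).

E -> else if | if | then T; T -> else | if stmt | E | if P; P -> stmt stmt | T | stmt | T else E

Generating nonterminals: {E, F, P, T}.
Reachable from E after that: {E, P, T}.
Removed useless symbols: {F} and every production mentioning them.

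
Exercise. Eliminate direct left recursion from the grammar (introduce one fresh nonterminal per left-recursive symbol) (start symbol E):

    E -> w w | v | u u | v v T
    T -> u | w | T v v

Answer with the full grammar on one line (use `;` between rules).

Directly left-recursive nonterminal: T.
For T: α = {v v}, β = {u, w}. Rewrite as T → β T' and T' → α T' | ε.

E -> w w | v | u u | v v T; T -> u T' | w T'; T' -> v v T' | ε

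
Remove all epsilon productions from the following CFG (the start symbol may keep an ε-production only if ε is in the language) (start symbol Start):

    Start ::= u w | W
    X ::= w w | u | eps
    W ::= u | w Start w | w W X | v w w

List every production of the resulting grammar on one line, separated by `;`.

Start ::= u w | W; X ::= w w | u; W ::= u | w Start w | w W X | w W | v w w

Nullable nonterminals: {X}.
ε ∉ L(G), so no ε-production is kept.
Add the nullable-subset variants: W → w W X gives w W X | w W.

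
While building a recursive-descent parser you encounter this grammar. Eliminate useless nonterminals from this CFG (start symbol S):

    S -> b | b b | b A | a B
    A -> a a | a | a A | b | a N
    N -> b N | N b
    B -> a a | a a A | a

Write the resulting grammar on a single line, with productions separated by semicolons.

S -> b | b b | b A | a B; A -> a a | a | a A | b; B -> a a | a a A | a

Generating nonterminals: {A, B, S}.
Reachable from S after that: {A, B, S}.
Removed useless symbols: {N} and every production mentioning them.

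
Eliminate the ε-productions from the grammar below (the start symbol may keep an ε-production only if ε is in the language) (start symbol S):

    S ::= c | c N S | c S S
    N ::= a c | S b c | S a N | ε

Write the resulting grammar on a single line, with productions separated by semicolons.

Nullable set = {N}.
ε ∉ L(G), so no ε-production is kept.
Add the nullable-subset variants: S → c N S gives c N S | c S. N → S a N gives S a N | S a.

S ::= c | c N S | c S | c S S; N ::= a c | S b c | S a N | S a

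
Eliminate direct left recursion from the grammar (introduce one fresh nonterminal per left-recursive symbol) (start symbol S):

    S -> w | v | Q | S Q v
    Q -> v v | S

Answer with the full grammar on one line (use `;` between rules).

S is directly left-recursive.
For S: α = {Q v}, β = {w, v, Q}. Rewrite as S → β S' and S' → α S' | ε.

S -> w S' | v S' | Q S'; Q -> v v | S; S' -> Q v S' | ε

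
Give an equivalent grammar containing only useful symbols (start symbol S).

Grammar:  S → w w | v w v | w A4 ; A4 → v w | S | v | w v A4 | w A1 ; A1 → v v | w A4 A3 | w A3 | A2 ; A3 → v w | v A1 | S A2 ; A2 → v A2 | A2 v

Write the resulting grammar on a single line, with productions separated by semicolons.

Generating nonterminals: {A1, A3, A4, S}.
Reachable from S after that: {A1, A3, A4, S}.
Removed useless symbols: {A2} and every production mentioning them.

S → w w | v w v | w A4; A4 → v w | S | v | w v A4 | w A1; A1 → v v | w A4 A3 | w A3; A3 → v w | v A1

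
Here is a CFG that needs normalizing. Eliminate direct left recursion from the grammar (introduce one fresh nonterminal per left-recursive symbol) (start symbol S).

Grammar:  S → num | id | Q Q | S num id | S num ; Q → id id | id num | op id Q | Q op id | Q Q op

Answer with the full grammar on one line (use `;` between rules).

Directly left-recursive nonterminals: S, Q.
For S: α = {num id, num}, β = {num, id, Q Q}. Rewrite as S → β S' and S' → α S' | ε.
For Q: α = {op id, Q op}, β = {id id, id num, op id Q}. Rewrite as Q → β Q' and Q' → α Q' | ε.

S → num S' | id S' | Q Q S'; Q → id id Q' | id num Q' | op id Q Q'; S' → num id S' | num S' | ε; Q' → op id Q' | Q op Q' | ε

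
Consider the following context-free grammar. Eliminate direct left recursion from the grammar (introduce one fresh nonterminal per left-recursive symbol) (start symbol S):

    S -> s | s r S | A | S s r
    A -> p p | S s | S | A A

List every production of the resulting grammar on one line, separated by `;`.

S -> s S' | s r S S' | A S'; A -> p p A' | S s A' | S A'; S' -> s r S' | ε; A' -> A A' | ε

Left recursion appears on S, A.
For S: α = {s r}, β = {s, s r S, A}. Rewrite as S → β S' and S' → α S' | ε.
For A: α = {A}, β = {p p, S s, S}. Rewrite as A → β A' and A' → α A' | ε.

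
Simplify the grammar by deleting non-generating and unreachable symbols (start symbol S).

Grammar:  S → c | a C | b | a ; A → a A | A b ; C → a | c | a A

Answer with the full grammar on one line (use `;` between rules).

Generating nonterminals: {C, S}.
Reachable from S after that: {C, S}.
Removed useless symbols: {A} and every production mentioning them.

S → c | a C | b | a; C → a | c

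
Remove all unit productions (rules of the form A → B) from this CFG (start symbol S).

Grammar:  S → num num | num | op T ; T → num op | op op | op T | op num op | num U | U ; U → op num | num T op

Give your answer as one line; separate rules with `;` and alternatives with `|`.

Unit pairs: T ⇒* {U}.
Replace each nonterminal's rules with the union of the non-unit rules of every nonterminal it unit-derives.

S → num num | num | op T; T → op num | num T op | num op | op op | op T | op num op | num U; U → op num | num T op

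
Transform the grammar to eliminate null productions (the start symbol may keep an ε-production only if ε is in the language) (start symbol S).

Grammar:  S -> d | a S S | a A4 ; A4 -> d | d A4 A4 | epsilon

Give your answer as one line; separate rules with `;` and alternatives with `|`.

S -> d | a S S | a A4 | a; A4 -> d | d A4 A4 | d A4

The nullable symbols are {A4}.
ε ∉ L(G), so no ε-production is kept.
Add the nullable-subset variants: S → a A4 gives a A4 | a. A4 → d A4 A4 gives d A4 A4 | d A4.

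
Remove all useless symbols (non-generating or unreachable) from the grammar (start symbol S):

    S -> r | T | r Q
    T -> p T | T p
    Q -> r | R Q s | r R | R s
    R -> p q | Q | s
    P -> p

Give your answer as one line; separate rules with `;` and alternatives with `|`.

Generating nonterminals: {P, Q, R, S}.
Reachable from S after that: {Q, R, S}.
Removed useless symbols: {P, T} and every production mentioning them.

S -> r | r Q; Q -> r | R Q s | r R | R s; R -> p q | Q | s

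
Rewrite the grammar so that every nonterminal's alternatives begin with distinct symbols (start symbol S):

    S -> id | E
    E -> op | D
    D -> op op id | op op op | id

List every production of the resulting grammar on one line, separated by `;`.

S -> id | E; E -> op | D; D -> id | op op D'; D' -> id | op

D has alternatives sharing prefix 'op op': factor to D → op op D' with D' → id | op.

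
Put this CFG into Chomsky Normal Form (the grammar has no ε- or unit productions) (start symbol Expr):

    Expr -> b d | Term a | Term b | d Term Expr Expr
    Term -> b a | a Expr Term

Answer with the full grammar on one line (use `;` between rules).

Introduce a nonterminal for each terminal appearing in a rule of length ≥ 2: X1 → b, X2 → d, X3 → a.
Binarize each right-hand side of length ≥ 3 by chaining fresh nonterminals (Y1, Y2, …): affected rules were Expr → X2 Term Expr Expr; Term → X3 Expr Term.

Expr -> X1 X2 | Term X3 | Term X1 | X2 Y1; Term -> X1 X3 | X3 Y3; X1 -> b; X2 -> d; X3 -> a; Y1 -> Term Y2; Y2 -> Expr Expr; Y3 -> Expr Term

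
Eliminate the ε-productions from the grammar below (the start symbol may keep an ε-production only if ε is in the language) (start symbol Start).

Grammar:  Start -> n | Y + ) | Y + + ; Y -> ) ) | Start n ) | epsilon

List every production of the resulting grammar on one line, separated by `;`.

Start -> n | Y + ) | + ) | Y + + | + +; Y -> ) ) | Start n )

The nullable symbols are {Y}.
ε ∉ L(G), so no ε-production is kept.
For each production, add variants omitting each subset of nullable occurrences: Start → Y + ) gives Y + ) | + ). Start → Y + + gives Y + + | + +.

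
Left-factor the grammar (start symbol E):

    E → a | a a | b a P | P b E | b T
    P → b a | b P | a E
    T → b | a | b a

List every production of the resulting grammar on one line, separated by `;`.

E → P b E | a E' | b E''; P → a E | b P'; T → a | b T'; E' → ε | a; E'' → a P | T; P' → a | P; T' → ε | a

E has alternatives sharing prefix 'a': factor to E → a E' with E' → ε | a.
E has alternatives sharing prefix 'b': factor to E → b E'' with E'' → a P | T.
P has alternatives sharing prefix 'b': factor to P → b P' with P' → a | P.
T has alternatives sharing prefix 'b': factor to T → b T' with T' → ε | a.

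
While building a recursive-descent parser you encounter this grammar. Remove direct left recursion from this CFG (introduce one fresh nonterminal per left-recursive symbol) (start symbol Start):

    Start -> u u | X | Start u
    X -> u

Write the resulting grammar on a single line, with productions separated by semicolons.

Directly left-recursive nonterminal: Start.
For Start: α = {u}, β = {u u, X}. Rewrite as Start → β Start1 and Start1 → α Start1 | ε.

Start -> u u Start1 | X Start1; X -> u; Start1 -> u Start1 | ε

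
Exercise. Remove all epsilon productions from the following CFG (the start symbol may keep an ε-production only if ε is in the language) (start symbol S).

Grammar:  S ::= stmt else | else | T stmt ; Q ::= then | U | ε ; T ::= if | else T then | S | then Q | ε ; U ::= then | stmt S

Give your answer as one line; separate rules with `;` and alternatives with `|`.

The nullable symbols are {Q, T}.
ε ∉ L(G), so no ε-production is kept.
Add the nullable-subset variants: S → T stmt gives T stmt | stmt. T → else T then gives else T then | else then. T → then Q gives then Q | then.

S ::= stmt else | else | T stmt | stmt; Q ::= then | U; T ::= if | else T then | else then | S | then Q | then; U ::= then | stmt S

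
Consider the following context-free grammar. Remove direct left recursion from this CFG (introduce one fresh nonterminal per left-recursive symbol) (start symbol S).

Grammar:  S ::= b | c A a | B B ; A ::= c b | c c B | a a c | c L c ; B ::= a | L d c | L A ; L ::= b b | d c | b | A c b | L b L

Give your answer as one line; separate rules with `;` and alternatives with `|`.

Directly left-recursive nonterminal: L.
For L: α = {b L}, β = {b b, d c, b, A c b}. Rewrite as L → β L' and L' → α L' | ε.

S ::= b | c A a | B B; A ::= c b | c c B | a a c | c L c; B ::= a | L d c | L A; L ::= b b L' | d c L' | b L' | A c b L'; L' ::= b L L' | ε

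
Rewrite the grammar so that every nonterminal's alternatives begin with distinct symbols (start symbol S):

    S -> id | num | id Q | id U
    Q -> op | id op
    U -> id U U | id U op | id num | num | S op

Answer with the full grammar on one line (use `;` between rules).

S has alternatives sharing prefix 'id': factor to S → id S' with S' → ε | Q | U.
U has alternatives sharing prefix 'id': factor to U → id U' with U' → U U | U op | num.
U' has alternatives sharing prefix 'U': factor to U' → U U'' with U'' → U | op.

S -> num | id S'; Q -> op | id op; U -> num | S op | id U'; S' -> eps | Q | U; U' -> num | U U''; U'' -> U | op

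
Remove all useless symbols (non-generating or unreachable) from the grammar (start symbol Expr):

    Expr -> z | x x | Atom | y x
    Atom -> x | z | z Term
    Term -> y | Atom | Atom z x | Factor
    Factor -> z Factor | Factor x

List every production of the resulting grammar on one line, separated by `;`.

Generating nonterminals: {Atom, Expr, Term}.
Reachable from Expr after that: {Atom, Expr, Term}.
Removed useless symbols: {Factor} and every production mentioning them.

Expr -> z | x x | Atom | y x; Atom -> x | z | z Term; Term -> y | Atom | Atom z x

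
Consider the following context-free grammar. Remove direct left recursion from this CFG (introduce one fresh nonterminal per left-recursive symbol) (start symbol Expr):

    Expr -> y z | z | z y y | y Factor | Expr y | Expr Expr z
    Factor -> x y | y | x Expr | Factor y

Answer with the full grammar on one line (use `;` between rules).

Expr -> y z Expr1 | z Expr1 | z y y Expr1 | y Factor Expr1; Factor -> x y Factor1 | y Factor1 | x Expr Factor1; Expr1 -> y Expr1 | Expr z Expr1 | ε; Factor1 -> y Factor1 | ε

Expr, Factor are directly left-recursive.
For Expr: α = {y, Expr z}, β = {y z, z, z y y, y Factor}. Rewrite as Expr → β Expr1 and Expr1 → α Expr1 | ε.
For Factor: α = {y}, β = {x y, y, x Expr}. Rewrite as Factor → β Factor1 and Factor1 → α Factor1 | ε.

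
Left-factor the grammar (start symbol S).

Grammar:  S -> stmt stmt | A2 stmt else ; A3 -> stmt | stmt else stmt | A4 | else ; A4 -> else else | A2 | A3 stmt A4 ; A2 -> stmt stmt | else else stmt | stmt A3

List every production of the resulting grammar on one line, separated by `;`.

S -> stmt stmt | A2 stmt else; A3 -> A4 | else | stmt A3'; A4 -> else else | A2 | A3 stmt A4; A2 -> else else stmt | stmt A2'; A3' -> ε | else stmt; A2' -> stmt | A3

A3 has alternatives sharing prefix 'stmt': factor to A3 → stmt A3' with A3' → ε | else stmt.
A2 has alternatives sharing prefix 'stmt': factor to A2 → stmt A2' with A2' → stmt | A3.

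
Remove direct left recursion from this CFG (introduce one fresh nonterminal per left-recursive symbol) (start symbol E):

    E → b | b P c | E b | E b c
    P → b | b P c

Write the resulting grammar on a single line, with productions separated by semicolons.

E is directly left-recursive.
For E: α = {b, b c}, β = {b, b P c}. Rewrite as E → β E' and E' → α E' | ε.

E → b E' | b P c E'; P → b | b P c; E' → b E' | b c E' | ε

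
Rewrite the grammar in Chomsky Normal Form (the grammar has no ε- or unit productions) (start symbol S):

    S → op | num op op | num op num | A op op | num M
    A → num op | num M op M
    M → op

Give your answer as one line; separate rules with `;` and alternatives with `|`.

S → op | X1 Y1 | X1 Y2 | A Y3 | X1 M; A → X1 X2 | X1 Y4; M → op; X1 → num; X2 → op; Y1 → X2 X2; Y2 → X2 X1; Y3 → X2 X2; Y4 → M Y5; Y5 → X2 M

Introduce a nonterminal for each terminal appearing in a rule of length ≥ 2: X1 → num, X2 → op.
Binarize each right-hand side of length ≥ 3 by chaining fresh nonterminals (Y1, Y2, …): affected rules were S → X1 X2 X2; S → X1 X2 X1; S → A X2 X2; A → X1 M X2 M.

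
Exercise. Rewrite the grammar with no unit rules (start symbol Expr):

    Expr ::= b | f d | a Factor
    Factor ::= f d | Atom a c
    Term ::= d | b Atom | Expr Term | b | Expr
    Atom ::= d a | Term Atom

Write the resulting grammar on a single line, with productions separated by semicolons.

Unit pairs: Term ⇒* {Expr}.
For every A with A ⇒* B via unit rules, add B's non-unit alternatives to A; then delete every rule of the form X → Y.

Expr ::= b | f d | a Factor; Factor ::= f d | Atom a c; Term ::= d | b Atom | Expr Term | b | f d | a Factor; Atom ::= d a | Term Atom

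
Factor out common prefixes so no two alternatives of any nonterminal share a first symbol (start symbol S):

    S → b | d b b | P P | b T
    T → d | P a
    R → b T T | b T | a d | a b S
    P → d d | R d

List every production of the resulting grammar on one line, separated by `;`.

S → d b b | P P | b S'; T → d | P a; R → b T R' | a R''; P → d d | R d; S' → ε | T; R' → T | ε; R'' → d | b S

S has alternatives sharing prefix 'b': factor to S → b S' with S' → ε | T.
R has alternatives sharing prefix 'b T': factor to R → b T R' with R' → T | ε.
R has alternatives sharing prefix 'a': factor to R → a R'' with R'' → d | b S.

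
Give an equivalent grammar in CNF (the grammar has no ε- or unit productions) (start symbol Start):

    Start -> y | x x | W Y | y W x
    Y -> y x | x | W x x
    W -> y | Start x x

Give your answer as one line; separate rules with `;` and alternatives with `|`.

Start -> y | X1 X1 | W Y | X2 Y1; Y -> X2 X1 | x | W Y2; W -> y | Start Y3; X1 -> x; X2 -> y; Y1 -> W X1; Y2 -> X1 X1; Y3 -> X1 X1

Introduce a nonterminal for each terminal appearing in a rule of length ≥ 2: X1 → x, X2 → y.
Binarize each right-hand side of length ≥ 3 by chaining fresh nonterminals (Y1, Y2, …): affected rules were Start → X2 W X1; Y → W X1 X1; W → Start X1 X1.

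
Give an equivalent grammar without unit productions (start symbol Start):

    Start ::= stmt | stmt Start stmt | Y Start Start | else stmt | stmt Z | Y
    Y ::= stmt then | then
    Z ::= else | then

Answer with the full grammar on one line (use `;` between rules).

Start ::= stmt | stmt Start stmt | Y Start Start | else stmt | stmt Z | stmt then | then; Y ::= stmt then | then; Z ::= else | then

Unit pairs: Start ⇒* {Y}.
Replace each nonterminal's rules with the union of the non-unit rules of every nonterminal it unit-derives.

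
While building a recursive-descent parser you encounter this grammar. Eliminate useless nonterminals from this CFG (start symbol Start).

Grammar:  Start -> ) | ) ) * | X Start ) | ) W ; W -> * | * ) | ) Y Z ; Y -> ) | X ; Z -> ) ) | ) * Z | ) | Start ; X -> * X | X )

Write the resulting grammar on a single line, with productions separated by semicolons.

Start -> ) | ) ) * | ) W; W -> * | * ) | ) Y Z; Y -> ); Z -> ) ) | ) * Z | ) | Start

Generating nonterminals: {Start, W, Y, Z}.
Reachable from Start after that: {Start, W, Y, Z}.
Removed useless symbols: {X} and every production mentioning them.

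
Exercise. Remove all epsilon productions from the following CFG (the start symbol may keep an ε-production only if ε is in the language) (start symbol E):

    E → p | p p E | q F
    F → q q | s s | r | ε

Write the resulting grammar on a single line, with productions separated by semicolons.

Nullable set = {F}.
ε ∉ L(G), so no ε-production is kept.
For each production, add variants omitting each subset of nullable occurrences: E → q F gives q F | q.

E → p | p p E | q F | q; F → q q | s s | r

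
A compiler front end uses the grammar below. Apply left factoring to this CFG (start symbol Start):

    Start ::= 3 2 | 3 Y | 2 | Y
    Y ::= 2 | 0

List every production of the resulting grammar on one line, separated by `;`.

Start has alternatives sharing prefix '3': factor to Start → 3 Start1 with Start1 → 2 | Y.

Start ::= 2 | Y | 3 Start1; Y ::= 2 | 0; Start1 ::= 2 | Y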